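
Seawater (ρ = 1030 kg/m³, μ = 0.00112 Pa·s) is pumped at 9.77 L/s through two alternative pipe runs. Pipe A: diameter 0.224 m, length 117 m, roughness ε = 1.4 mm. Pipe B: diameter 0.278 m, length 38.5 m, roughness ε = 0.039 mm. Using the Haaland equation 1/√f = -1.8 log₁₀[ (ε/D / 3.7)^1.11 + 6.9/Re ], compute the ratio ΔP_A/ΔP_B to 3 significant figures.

Pipe A: V = Q/A = 0.00977/0.03941 = 0.2479 m/s; Re = 5.107e+04; ε/D = 0.00625; Haaland → f = 0.03401; ΔP_A = f(L/D)(ρV²/2) = 562.4 Pa.
Pipe B: V = Q/A = 0.00977/0.0607 = 0.161 m/s; Re = 4.115e+04; ε/D = 0.00014; Haaland → f = 0.02201; ΔP_B = f(L/D)(ρV²/2) = 40.67 Pa.
ΔP_A/ΔP_B = 562.4/40.67 = 13.8.

ΔP_A/ΔP_B ≈ 13.8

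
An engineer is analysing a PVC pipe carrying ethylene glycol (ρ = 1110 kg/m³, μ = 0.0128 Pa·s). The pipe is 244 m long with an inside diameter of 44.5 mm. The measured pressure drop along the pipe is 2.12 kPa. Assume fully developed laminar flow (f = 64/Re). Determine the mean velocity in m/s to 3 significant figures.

For laminar flow, f = 64/Re with Re = ρVD/μ, so Darcy-Weisbach reduces to ΔP = 32μLV/D². Solving for V: V = ΔP·D²/(32μL) = 2120·(0.0445)²/(32·0.0128·244) = 0.04201 m/s.
Check: Re = ρVD/μ = 1110·0.04201·0.0445/0.0128 = 162.1 < 2300, so the laminar assumption holds.

V ≈ 0.0420 m/s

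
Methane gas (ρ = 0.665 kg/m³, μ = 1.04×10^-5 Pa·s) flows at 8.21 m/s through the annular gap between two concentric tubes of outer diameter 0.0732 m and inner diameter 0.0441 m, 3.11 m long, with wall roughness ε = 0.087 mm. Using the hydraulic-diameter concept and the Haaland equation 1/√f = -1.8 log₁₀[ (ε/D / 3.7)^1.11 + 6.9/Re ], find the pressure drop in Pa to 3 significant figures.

ΔP ≈ 77.6 Pa

Hydraulic diameter D_h = 4A/P = D_o - D_i = 0.0732 - 0.0441 = 0.0291 m.
Re = ρVD_h/μ = 0.665·8.21·0.0291/1.04e-05 = 1.528e+04.
ε/D_h = 8.7e-05/0.0291 = 0.00299; Haaland gives 1/√f = -1.8 log₁₀[0.000369+0.000452] = 5.554, so f = 0.03241.
ΔP = f(L/D_h)(ρV²/2) = 0.03241·3.11/0.0291·22.41 = 77.64 Pa.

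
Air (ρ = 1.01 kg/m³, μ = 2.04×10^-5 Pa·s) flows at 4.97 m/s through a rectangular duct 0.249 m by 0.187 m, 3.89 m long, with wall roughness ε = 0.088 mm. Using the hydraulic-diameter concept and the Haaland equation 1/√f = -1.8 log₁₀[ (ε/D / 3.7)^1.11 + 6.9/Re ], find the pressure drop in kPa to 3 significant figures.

Hydraulic diameter D_h = 4A/P = 4·(0.249·0.187)/(2·(0.249+0.187)) = 0.1863/0.872 = 0.2136 m.
Re = ρVD_h/μ = 1.01·4.97·0.2136/2.04e-05 = 5.256e+04.
ε/D_h = 8.8e-05/0.2136 = 0.000412; Haaland gives 1/√f = -1.8 log₁₀[4.09e-05+0.000131] = 6.775, so f = 0.02179.
ΔP = f(L/D_h)(ρV²/2) = 0.02179·3.89/0.2136·12.47 = 4.949 Pa.
ΔP = 0.00495 kPa.

ΔP ≈ 0.00495 kPa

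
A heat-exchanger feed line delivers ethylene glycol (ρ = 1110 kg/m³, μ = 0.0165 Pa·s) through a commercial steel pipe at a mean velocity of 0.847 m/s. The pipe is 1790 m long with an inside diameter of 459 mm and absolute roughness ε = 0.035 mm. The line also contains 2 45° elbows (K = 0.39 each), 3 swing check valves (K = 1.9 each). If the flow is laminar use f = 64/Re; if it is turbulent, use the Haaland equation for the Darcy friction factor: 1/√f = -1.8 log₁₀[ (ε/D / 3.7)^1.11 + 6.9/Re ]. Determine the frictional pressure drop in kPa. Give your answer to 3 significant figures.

Reynolds number Re = ρVD/μ = 1110 · 0.847 · 0.459 / 0.0165 = 2.615e+04.
Re > 4000 → turbulent. Relative roughness ε/D = 3.5e-05/0.459 = 7.63e-05. Haaland: 1/√f = -1.8 log₁₀[(7.63e-05/3.7)^1.11 + 6.9/2.615e+04] = -1.8 log₁₀[6.29e-06 + 0.000264] = 6.423, so f = 0.02424.
Total minor-loss coefficient ΣK = 2·0.39 + 3·1.9 = 6.48.
ΔP = [f·L/D + ΣK]·(ρV²/2) = [0.02424·1790/0.459 + 6.48]·(1110·0.847²/2) = [94.52 + 6.48]·398.2 = 4.022e+04 Pa.
ΔP = 4.022e+04 Pa = 40.2 kPa.

ΔP ≈ 40.2 kPa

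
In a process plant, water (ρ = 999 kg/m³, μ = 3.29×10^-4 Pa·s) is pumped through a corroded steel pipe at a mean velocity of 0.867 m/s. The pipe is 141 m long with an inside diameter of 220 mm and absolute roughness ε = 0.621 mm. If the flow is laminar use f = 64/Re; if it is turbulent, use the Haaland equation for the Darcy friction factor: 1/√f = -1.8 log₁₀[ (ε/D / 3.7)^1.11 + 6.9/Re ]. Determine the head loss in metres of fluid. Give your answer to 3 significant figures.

Reynolds number Re = ρVD/μ = 999 · 0.867 · 0.22 / 0.000329 = 5.792e+05.
Re > 4000 → turbulent. Relative roughness ε/D = 0.000621/0.22 = 0.00282. Haaland: 1/√f = -1.8 log₁₀[(0.00282/3.7)^1.11 + 6.9/5.792e+05] = -1.8 log₁₀[0.000346 + 1.19e-05] = 6.202, so f = 0.02599.
Darcy-Weisbach: ΔP = f(L/D)(ρV²/2) = 0.02599·(141/0.22)·(999·0.867²/2) = 0.02599·640.9·375.5 = 6255 Pa.
Head loss h_f = ΔP/(ρg) = 6255/(999·9.81) = 0.638 m.

h_f ≈ 0.638 m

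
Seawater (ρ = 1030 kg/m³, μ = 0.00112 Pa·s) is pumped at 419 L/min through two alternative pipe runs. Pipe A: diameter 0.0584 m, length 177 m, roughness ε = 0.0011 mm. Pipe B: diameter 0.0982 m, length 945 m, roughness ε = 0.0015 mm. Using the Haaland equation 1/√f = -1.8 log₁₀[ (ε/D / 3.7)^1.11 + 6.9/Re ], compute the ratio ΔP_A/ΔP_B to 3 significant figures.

ΔP_A/ΔP_B ≈ 2.27

Pipe A: V = Q/A = 0.006983/0.002679 = 2.607 m/s; Re = 1.4e+05; ε/D = 1.88e-05; Haaland → f = 0.01673; ΔP_A = f(L/D)(ρV²/2) = 1.774e+05 Pa.
Pipe B: V = Q/A = 0.006983/0.007574 = 0.922 m/s; Re = 8.327e+04; ε/D = 1.53e-05; Haaland → f = 0.01858; ΔP_B = f(L/D)(ρV²/2) = 7.827e+04 Pa.
ΔP_A/ΔP_B = 1.774e+05/7.827e+04 = 2.27.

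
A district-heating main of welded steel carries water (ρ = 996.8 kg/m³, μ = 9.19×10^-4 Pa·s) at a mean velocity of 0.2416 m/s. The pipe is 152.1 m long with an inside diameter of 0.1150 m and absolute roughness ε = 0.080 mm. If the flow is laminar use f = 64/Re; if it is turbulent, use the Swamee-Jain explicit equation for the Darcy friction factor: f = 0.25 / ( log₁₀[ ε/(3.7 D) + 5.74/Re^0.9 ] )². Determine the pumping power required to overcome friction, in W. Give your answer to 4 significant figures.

Reynolds number Re = ρVD/μ = 996.8 · 0.2416 · 0.115 / 0.000919 = 3.014e+04.
Re > 4000 → turbulent. Relative roughness ε/D = 8e-05/0.115 = 0.000696. Swamee-Jain: f = 0.25/(log₁₀[0.000696/3.7 + 5.74/3.014e+04^0.9])² = 0.25/(log₁₀[0.000188 + 0.000534])² = 0.25/(-3.141)² = 0.02533.
Darcy-Weisbach: ΔP = f(L/D)(ρV²/2) = 0.02533·(152.1/0.115)·(996.8·0.2416²/2) = 0.02533·1323·29.09 = 974.8 Pa.
Q = V·A = 0.2416·0.01039 = 0.002509 m³/s.
Pumping power P = QΔP = 0.002509·974.8 = 2.4463 W = 2.446 W.

P ≈ 2.446 W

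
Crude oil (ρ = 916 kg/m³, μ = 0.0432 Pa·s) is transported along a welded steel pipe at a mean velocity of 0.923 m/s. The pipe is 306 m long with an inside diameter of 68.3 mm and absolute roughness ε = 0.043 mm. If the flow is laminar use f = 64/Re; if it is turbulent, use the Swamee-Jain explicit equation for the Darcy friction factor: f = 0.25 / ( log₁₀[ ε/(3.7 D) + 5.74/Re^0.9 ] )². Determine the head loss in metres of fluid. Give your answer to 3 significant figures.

Reynolds number Re = ρVD/μ = 916 · 0.923 · 0.0683 / 0.0432 = 1337.
Re < 2300 → laminar flow, so f = 64/Re = 64/1337 = 0.04788 (the turbulent correlation is not needed).
Darcy-Weisbach: ΔP = f(L/D)(ρV²/2) = 0.04788·(306/0.0683)·(916·0.923²/2) = 0.04788·4480·390.2 = 8.37e+04 Pa.
Head loss h_f = ΔP/(ρg) = 8.37e+04/(916·9.81) = 9.31 m.

h_f ≈ 9.31 m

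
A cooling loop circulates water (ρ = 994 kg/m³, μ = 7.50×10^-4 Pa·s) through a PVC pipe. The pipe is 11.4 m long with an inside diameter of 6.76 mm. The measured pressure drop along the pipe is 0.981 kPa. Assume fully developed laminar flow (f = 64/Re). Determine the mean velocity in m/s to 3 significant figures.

For laminar flow, f = 64/Re with Re = ρVD/μ, so Darcy-Weisbach reduces to ΔP = 32μLV/D². Solving for V: V = ΔP·D²/(32μL) = 981·(0.00676)²/(32·0.00075·11.4) = 0.1638 m/s.
Check: Re = ρVD/μ = 994·0.1638·0.00676/0.00075 = 1468 < 2300, so the laminar assumption holds.

V ≈ 0.164 m/s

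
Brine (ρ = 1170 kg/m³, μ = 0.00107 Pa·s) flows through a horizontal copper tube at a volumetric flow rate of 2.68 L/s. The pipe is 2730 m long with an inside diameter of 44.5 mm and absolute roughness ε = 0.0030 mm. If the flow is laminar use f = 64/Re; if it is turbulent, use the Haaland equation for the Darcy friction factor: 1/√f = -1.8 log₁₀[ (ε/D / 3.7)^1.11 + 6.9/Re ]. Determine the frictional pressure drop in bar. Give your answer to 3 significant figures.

ΔP ≈ 20.0 bar

Q = 2.68 L/s = 2.68/1000 = 0.00268 m³/s.
Cross-sectional area A = πD²/4 = π(0.0445)²/4 = 0.001555 m²; mean velocity V = Q/A = 0.00268/0.001555 = 1.723 m/s.
Reynolds number Re = ρVD/μ = 1170 · 1.723 · 0.0445 / 0.00107 = 8.385e+04.
Re > 4000 → turbulent. Relative roughness ε/D = 3e-06/0.0445 = 6.74e-05. Haaland: 1/√f = -1.8 log₁₀[(6.74e-05/3.7)^1.11 + 6.9/8.385e+04] = -1.8 log₁₀[5.49e-06 + 8.23e-05] = 7.302, so f = 0.01876.
Darcy-Weisbach: ΔP = f(L/D)(ρV²/2) = 0.01876·(2730/0.0445)·(1170·1.723²/2) = 0.01876·6.135e+04·1737 = 1.999e+06 Pa.
ΔP = 1.999e+06 Pa = 20.0 bar.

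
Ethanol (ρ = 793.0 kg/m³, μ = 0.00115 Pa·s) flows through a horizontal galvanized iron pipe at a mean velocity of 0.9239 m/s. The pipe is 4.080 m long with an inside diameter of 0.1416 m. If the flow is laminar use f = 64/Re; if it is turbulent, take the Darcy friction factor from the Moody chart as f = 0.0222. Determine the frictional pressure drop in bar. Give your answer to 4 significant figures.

Reynolds number Re = ρVD/μ = 793 · 0.9239 · 0.1416 / 0.00115 = 9.021e+04.
Re > 4000 → turbulent; use the Moody-chart value f = 0.0222.
Darcy-Weisbach: ΔP = f(L/D)(ρV²/2) = 0.0222·(4.08/0.1416)·(793·0.9239²/2) = 0.0222·28.81·338.4 = 216.5 Pa.
ΔP = 216.5 Pa = 0.002165 bar.

ΔP ≈ 0.002165 bar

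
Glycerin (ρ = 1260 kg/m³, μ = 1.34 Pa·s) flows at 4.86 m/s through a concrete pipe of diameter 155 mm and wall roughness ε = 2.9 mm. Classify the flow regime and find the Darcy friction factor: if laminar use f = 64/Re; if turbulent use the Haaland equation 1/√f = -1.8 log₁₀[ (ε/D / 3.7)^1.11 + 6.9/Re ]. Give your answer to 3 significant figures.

Re = ρVD/μ = 1260·4.86·0.155/1.34 = 708.3.
Re < 2300 → laminar, so f = 64/Re = 0.09035 (roughness is irrelevant in laminar flow).

f ≈ 0.0904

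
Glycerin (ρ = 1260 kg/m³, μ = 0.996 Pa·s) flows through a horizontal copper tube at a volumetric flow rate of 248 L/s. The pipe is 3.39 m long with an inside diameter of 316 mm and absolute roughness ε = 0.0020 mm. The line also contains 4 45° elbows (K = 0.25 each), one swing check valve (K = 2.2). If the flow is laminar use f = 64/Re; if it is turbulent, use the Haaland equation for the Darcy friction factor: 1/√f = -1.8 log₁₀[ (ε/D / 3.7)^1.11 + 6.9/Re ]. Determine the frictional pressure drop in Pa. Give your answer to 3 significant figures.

ΔP ≈ 23600 Pa

Q = 248 L/s = 248/1000 = 0.248 m³/s.
Cross-sectional area A = πD²/4 = π(0.316)²/4 = 0.07843 m²; mean velocity V = Q/A = 0.248/0.07843 = 3.162 m/s.
Reynolds number Re = ρVD/μ = 1260 · 3.162 · 0.316 / 0.996 = 1264.
Re < 2300 → laminar flow, so f = 64/Re = 64/1264 = 0.05063 (the turbulent correlation is not needed).
Total minor-loss coefficient ΣK = 4·0.25 + 1·2.2 = 3.2.
ΔP = [f·L/D + ΣK]·(ρV²/2) = [0.05063·3.39/0.316 + 3.2]·(1260·3.162²/2) = [0.5431 + 3.2]·6300 = 2.358e+04 Pa.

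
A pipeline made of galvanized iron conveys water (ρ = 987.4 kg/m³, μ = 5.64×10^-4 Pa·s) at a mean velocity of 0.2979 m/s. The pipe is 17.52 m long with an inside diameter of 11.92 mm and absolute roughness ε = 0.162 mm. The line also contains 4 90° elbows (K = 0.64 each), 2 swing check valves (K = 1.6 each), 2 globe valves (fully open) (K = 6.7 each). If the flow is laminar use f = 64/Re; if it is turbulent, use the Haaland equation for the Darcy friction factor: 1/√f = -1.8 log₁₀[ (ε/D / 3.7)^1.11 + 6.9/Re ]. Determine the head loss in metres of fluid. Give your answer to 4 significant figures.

h_f ≈ 0.4124 m

Reynolds number Re = ρVD/μ = 987.4 · 0.2979 · 0.01192 / 0.000564 = 6217.
Re > 4000 → turbulent. Relative roughness ε/D = 0.000162/0.01192 = 0.0136. Haaland: 1/√f = -1.8 log₁₀[(0.0136/3.7)^1.11 + 6.9/6217] = -1.8 log₁₀[0.00198 + 0.00111] = 4.517, so f = 0.049.
Total minor-loss coefficient ΣK = 4·0.64 + 2·1.6 + 2·6.7 = 19.2.
ΔP = [f·L/D + ΣK]·(ρV²/2) = [0.049·17.52/0.01192 + 19.2]·(987.4·0.2979²/2) = [72.02 + 19.2]·43.81 = 3995 Pa.
Head loss h_f = ΔP/(ρg) = 3995/(987.4·9.81) = 0.4124 m.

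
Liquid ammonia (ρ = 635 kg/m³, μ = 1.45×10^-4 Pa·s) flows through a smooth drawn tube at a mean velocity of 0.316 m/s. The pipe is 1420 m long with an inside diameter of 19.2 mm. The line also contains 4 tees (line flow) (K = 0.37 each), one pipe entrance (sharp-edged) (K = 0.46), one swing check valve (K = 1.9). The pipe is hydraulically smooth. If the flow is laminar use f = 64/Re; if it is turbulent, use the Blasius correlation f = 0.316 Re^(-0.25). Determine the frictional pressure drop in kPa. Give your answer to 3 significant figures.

Reynolds number Re = ρVD/μ = 635 · 0.316 · 0.0192 / 0.000145 = 2.657e+04.
Re > 4000 → turbulent. Smooth-pipe (Blasius): f = 0.316 Re^(-0.25) = 0.316/(2.657e+04)^0.25 = 0.02475.
Total minor-loss coefficient ΣK = 4·0.37 + 1·0.46 + 1·1.9 = 3.84.
ΔP = [f·L/D + ΣK]·(ρV²/2) = [0.02475·1420/0.0192 + 3.84]·(635·0.316²/2) = [1831 + 3.84]·31.7 = 5.816e+04 Pa.
ΔP = 5.816e+04 Pa = 58.2 kPa.

ΔP ≈ 58.2 kPa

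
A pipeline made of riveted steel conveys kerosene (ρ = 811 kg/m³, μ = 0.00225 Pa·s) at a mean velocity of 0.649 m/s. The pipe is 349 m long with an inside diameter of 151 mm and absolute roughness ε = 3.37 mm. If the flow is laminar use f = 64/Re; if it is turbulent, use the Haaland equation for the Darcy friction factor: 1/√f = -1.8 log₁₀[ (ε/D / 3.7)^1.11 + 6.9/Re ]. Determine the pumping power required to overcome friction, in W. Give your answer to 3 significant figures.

P ≈ 238 W

Reynolds number Re = ρVD/μ = 811 · 0.649 · 0.151 / 0.00225 = 3.532e+04.
Re > 4000 → turbulent. Relative roughness ε/D = 0.00337/0.151 = 0.0223. Haaland: 1/√f = -1.8 log₁₀[(0.0223/3.7)^1.11 + 6.9/3.532e+04] = -1.8 log₁₀[0.00344 + 0.000195] = 4.391, so f = 0.05185.
Darcy-Weisbach: ΔP = f(L/D)(ρV²/2) = 0.05185·(349/0.151)·(811·0.649²/2) = 0.05185·2311·170.8 = 2.047e+04 Pa.
Q = V·A = 0.649·0.01791 = 0.01162 m³/s.
Pumping power P = QΔP = 0.01162·2.047e+04 = 237.9 W = 238 W.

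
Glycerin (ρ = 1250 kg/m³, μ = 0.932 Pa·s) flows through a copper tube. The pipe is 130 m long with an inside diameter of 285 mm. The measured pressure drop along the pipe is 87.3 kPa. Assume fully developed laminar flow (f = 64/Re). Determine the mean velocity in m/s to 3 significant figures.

For laminar flow, f = 64/Re with Re = ρVD/μ, so Darcy-Weisbach reduces to ΔP = 32μLV/D². Solving for V: V = ΔP·D²/(32μL) = 8.73e+04·(0.285)²/(32·0.932·130) = 1.829 m/s.
Check: Re = ρVD/μ = 1250·1.829·0.285/0.932 = 699.1 < 2300, so the laminar assumption holds.

V ≈ 1.83 m/s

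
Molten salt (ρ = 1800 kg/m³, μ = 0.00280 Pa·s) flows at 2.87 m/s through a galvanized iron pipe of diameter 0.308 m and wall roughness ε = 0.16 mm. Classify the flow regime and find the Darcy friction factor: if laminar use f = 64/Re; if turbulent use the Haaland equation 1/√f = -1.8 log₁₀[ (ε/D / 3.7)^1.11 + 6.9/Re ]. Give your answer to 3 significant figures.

Re = ρVD/μ = 1800·2.87·0.308/0.0028 = 5.683e+05.
Re > 4000 → turbulent. ε/D = 0.00016/0.308 = 0.000519; Haaland: 1/√f = -1.8 log₁₀[5.29e-05 + 1.21e-05] = 7.536, so f = 0.01761.

f ≈ 0.0176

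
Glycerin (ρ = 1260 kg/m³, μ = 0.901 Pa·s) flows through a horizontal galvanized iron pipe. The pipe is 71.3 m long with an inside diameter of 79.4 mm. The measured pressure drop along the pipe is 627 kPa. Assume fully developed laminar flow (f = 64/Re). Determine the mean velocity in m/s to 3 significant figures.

For laminar flow, f = 64/Re with Re = ρVD/μ, so Darcy-Weisbach reduces to ΔP = 32μLV/D². Solving for V: V = ΔP·D²/(32μL) = 6.27e+05·(0.0794)²/(32·0.901·71.3) = 1.923 m/s.
Check: Re = ρVD/μ = 1260·1.923·0.0794/0.901 = 213.5 < 2300, so the laminar assumption holds.

V ≈ 1.92 m/s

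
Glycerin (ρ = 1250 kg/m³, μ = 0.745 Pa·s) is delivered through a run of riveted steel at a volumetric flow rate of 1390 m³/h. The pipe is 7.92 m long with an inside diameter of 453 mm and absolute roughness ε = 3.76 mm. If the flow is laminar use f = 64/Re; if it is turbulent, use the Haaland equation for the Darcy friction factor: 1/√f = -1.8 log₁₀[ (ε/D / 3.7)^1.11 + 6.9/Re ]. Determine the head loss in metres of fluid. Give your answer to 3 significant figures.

h_f ≈ 0.180 m

Q = 1390 m³/h = 1390/3600 = 0.3861 m³/s.
Cross-sectional area A = πD²/4 = π(0.453)²/4 = 0.1612 m²; mean velocity V = Q/A = 0.3861/0.1612 = 2.396 m/s.
Reynolds number Re = ρVD/μ = 1250 · 2.396 · 0.453 / 0.745 = 1821.
Re < 2300 → laminar flow, so f = 64/Re = 64/1821 = 0.03515 (the turbulent correlation is not needed).
Darcy-Weisbach: ΔP = f(L/D)(ρV²/2) = 0.03515·(7.92/0.453)·(1250·2.396²/2) = 0.03515·17.48·3587 = 2204 Pa.
Head loss h_f = ΔP/(ρg) = 2204/(1250·9.81) = 0.180 m.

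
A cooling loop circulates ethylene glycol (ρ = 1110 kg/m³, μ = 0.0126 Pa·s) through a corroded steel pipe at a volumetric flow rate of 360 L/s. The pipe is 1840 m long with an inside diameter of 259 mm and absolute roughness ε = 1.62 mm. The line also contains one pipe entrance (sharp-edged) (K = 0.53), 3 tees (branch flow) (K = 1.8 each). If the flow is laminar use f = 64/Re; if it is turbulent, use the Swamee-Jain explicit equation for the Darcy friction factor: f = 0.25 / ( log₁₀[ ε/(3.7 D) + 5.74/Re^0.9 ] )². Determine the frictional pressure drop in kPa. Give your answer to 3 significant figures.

Q = 360 L/s = 360/1000 = 0.36 m³/s.
Cross-sectional area A = πD²/4 = π(0.259)²/4 = 0.05269 m²; mean velocity V = Q/A = 0.36/0.05269 = 6.833 m/s.
Reynolds number Re = ρVD/μ = 1110 · 6.833 · 0.259 / 0.0126 = 1.559e+05.
Re > 4000 → turbulent. Relative roughness ε/D = 0.00162/0.259 = 0.00625. Swamee-Jain: f = 0.25/(log₁₀[0.00625/3.7 + 5.74/1.559e+05^0.9])² = 0.25/(log₁₀[0.00169 + 0.000122])² = 0.25/(-2.742)² = 0.03326.
Total minor-loss coefficient ΣK = 1·0.53 + 3·1.8 = 5.93.
ΔP = [f·L/D + ΣK]·(ρV²/2) = [0.03326·1840/0.259 + 5.93]·(1110·6.833²/2) = [236.3 + 5.93]·2.591e+04 = 6.276e+06 Pa.
ΔP = 6.276e+06 Pa = 6280 kPa.

ΔP ≈ 6280 kPa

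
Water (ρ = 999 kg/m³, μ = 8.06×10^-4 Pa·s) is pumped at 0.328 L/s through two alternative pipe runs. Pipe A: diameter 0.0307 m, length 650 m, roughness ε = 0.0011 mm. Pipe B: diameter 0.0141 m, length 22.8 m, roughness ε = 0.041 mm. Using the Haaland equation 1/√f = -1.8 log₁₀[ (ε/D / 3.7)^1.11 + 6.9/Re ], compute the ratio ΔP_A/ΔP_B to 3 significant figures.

ΔP_A/ΔP_B ≈ 0.541

Pipe A: V = Q/A = 0.000328/0.0007402 = 0.4431 m/s; Re = 1.686e+04; ε/D = 3.58e-05; Haaland → f = 0.02693; ΔP_A = f(L/D)(ρV²/2) = 5.593e+04 Pa.
Pipe B: V = Q/A = 0.000328/0.0001561 = 2.101 m/s; Re = 3.671e+04; ε/D = 0.00291; Haaland → f = 0.02899; ΔP_B = f(L/D)(ρV²/2) = 1.033e+05 Pa.
ΔP_A/ΔP_B = 5.593e+04/1.033e+05 = 0.541.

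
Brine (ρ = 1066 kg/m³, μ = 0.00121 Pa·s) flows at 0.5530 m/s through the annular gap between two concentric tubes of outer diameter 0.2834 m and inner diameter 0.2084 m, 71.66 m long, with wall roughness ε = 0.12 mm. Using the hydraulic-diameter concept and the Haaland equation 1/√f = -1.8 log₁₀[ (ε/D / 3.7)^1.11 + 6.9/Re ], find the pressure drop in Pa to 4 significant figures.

Hydraulic diameter D_h = 4A/P = D_o - D_i = 0.2834 - 0.2084 = 0.075 m.
Re = ρVD_h/μ = 1066·0.553·0.075/0.00121 = 3.654e+04.
ε/D_h = 0.00012/0.075 = 0.0016; Haaland gives 1/√f = -1.8 log₁₀[0.000184+0.000189] = 6.17, so f = 0.02627.
ΔP = f(L/D_h)(ρV²/2) = 0.02627·71.66/0.075·163 = 4091 Pa.

ΔP ≈ 4091 Pa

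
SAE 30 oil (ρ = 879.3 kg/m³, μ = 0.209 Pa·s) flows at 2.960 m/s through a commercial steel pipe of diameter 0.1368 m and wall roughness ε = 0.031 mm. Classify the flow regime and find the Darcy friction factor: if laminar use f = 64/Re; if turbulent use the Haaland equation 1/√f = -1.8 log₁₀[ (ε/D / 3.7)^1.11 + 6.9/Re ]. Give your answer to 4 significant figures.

f ≈ 0.03757

Re = ρVD/μ = 879.3·2.96·0.1368/0.209 = 1704.
Re < 2300 → laminar, so f = 64/Re = 0.03757 (roughness is irrelevant in laminar flow).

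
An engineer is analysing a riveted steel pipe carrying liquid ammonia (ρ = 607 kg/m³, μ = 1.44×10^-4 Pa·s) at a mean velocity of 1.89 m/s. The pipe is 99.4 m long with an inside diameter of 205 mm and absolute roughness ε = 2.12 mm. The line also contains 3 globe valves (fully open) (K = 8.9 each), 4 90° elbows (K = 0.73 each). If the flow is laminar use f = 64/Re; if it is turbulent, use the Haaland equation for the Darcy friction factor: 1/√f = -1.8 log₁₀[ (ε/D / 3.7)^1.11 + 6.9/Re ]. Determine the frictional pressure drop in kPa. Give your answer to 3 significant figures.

ΔP ≈ 52.3 kPa

Reynolds number Re = ρVD/μ = 607 · 1.89 · 0.205 / 0.000144 = 1.633e+06.
Re > 4000 → turbulent. Relative roughness ε/D = 0.00212/0.205 = 0.0103. Haaland: 1/√f = -1.8 log₁₀[(0.0103/3.7)^1.11 + 6.9/1.633e+06] = -1.8 log₁₀[0.00146 + 4.22e-06] = 5.1, so f = 0.03845.
Total minor-loss coefficient ΣK = 3·8.9 + 4·0.73 = 29.6.
ΔP = [f·L/D + ΣK]·(ρV²/2) = [0.03845·99.4/0.205 + 29.6]·(607·1.89²/2) = [18.64 + 29.6]·1084 = 5.232e+04 Pa.
ΔP = 5.232e+04 Pa = 52.3 kPa.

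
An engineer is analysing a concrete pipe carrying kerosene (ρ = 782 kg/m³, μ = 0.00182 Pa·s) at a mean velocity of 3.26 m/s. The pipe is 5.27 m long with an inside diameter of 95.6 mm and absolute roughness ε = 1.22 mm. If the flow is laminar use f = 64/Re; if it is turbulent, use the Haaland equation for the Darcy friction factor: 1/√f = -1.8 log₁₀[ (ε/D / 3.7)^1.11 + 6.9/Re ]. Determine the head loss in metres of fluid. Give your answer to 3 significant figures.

h_f ≈ 1.24 m

Reynolds number Re = ρVD/μ = 782 · 3.26 · 0.0956 / 0.00182 = 1.339e+05.
Re > 4000 → turbulent. Relative roughness ε/D = 0.00122/0.0956 = 0.0128. Haaland: 1/√f = -1.8 log₁₀[(0.0128/3.7)^1.11 + 6.9/1.339e+05] = -1.8 log₁₀[0.00185 + 5.15e-05] = 4.898, so f = 0.04168.
Darcy-Weisbach: ΔP = f(L/D)(ρV²/2) = 0.04168·(5.27/0.0956)·(782·3.26²/2) = 0.04168·55.13·4155 = 9548 Pa.
Head loss h_f = ΔP/(ρg) = 9548/(782·9.81) = 1.24 m.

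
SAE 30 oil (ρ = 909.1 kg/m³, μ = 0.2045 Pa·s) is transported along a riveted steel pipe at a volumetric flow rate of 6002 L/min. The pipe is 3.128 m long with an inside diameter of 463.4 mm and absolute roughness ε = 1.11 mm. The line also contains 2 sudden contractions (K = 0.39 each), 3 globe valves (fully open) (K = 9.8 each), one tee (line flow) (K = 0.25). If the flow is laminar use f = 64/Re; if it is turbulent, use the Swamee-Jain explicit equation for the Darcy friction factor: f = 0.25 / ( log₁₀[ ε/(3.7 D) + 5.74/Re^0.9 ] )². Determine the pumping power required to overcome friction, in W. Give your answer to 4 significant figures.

Q = 6002 L/min = 6002/60000 = 0.1 m³/s.
Cross-sectional area A = πD²/4 = π(0.4634)²/4 = 0.1687 m²; mean velocity V = Q/A = 0.1/0.1687 = 0.5931 m/s.
Reynolds number Re = ρVD/μ = 909.1 · 0.5931 · 0.4634 / 0.204 = 1222.
Re < 2300 → laminar flow, so f = 64/Re = 64/1222 = 0.05238 (the turbulent correlation is not needed).
Total minor-loss coefficient ΣK = 2·0.39 + 3·9.8 + 1·0.25 = 30.4.
ΔP = [f·L/D + ΣK]·(ρV²/2) = [0.05238·3.128/0.4634 + 30.4]·(909.1·0.5931²/2) = [0.3536 + 30.4]·159.9 = 4923 Pa.
Pumping power P = QΔP = 0.1·4923 = 492.41 W = 492.4 W.

P ≈ 492.4 W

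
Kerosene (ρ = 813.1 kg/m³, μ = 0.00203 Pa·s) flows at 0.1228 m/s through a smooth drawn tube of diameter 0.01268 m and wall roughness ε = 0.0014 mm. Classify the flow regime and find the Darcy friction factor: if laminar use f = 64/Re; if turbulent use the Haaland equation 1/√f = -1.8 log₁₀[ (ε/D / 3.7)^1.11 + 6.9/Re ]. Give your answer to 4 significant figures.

Re = ρVD/μ = 813.1·0.1228·0.01268/0.00203 = 623.7.
Re < 2300 → laminar, so f = 64/Re = 0.1026 (roughness is irrelevant in laminar flow).

f ≈ 0.1026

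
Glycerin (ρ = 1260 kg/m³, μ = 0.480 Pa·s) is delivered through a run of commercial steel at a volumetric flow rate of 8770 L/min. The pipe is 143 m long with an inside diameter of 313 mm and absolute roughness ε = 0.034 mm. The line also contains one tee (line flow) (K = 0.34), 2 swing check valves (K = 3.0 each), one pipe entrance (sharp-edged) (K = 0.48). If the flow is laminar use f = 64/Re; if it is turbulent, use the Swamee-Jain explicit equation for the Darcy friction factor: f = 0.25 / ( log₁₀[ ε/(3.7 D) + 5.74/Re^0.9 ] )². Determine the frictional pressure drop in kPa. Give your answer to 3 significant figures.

ΔP ≈ 58.1 kPa

Q = 8770 L/min = 8770/60000 = 0.1462 m³/s.
Cross-sectional area A = πD²/4 = π(0.313)²/4 = 0.07694 m²; mean velocity V = Q/A = 0.1462/0.07694 = 1.9 m/s.
Reynolds number Re = ρVD/μ = 1260 · 1.9 · 0.313 / 0.48 = 1561.
Re < 2300 → laminar flow, so f = 64/Re = 64/1561 = 0.041 (the turbulent correlation is not needed).
Total minor-loss coefficient ΣK = 1·0.34 + 2·3 + 1·0.48 = 6.82.
ΔP = [f·L/D + ΣK]·(ρV²/2) = [0.041·143/0.313 + 6.82]·(1260·1.9²/2) = [18.73 + 6.82]·2273 = 5.809e+04 Pa.
ΔP = 5.809e+04 Pa = 58.1 kPa.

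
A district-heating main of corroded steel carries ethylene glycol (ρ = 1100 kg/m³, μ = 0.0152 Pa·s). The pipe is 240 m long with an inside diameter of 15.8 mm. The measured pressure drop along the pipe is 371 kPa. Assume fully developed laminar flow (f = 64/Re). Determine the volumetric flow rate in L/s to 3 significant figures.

For laminar flow, f = 64/Re with Re = ρVD/μ, so Darcy-Weisbach reduces to ΔP = 32μLV/D². Solving for V: V = ΔP·D²/(32μL) = 3.71e+05·(0.0158)²/(32·0.0152·240) = 0.7934 m/s.
Check: Re = ρVD/μ = 1100·0.7934·0.0158/0.0152 = 907.2 < 2300, so the laminar assumption holds.
Q = V·A = 0.7934·(π/4·0.0158²) = 0.0001556 m³/s = 0.156 L/s.

Q ≈ 0.156 L/s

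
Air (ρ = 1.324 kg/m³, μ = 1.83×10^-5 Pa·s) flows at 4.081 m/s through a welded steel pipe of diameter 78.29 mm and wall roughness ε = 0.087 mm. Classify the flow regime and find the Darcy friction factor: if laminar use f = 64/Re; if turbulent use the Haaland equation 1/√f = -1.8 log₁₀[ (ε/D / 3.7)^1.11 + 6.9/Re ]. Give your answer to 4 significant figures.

Re = ρVD/μ = 1.324·4.081·0.07829/1.83e-05 = 2.312e+04.
Re > 4000 → turbulent. ε/D = 8.7e-05/0.07829 = 0.00111; Haaland: 1/√f = -1.8 log₁₀[0.000123 + 0.000298] = 6.075, so f = 0.02709.

f ≈ 0.02709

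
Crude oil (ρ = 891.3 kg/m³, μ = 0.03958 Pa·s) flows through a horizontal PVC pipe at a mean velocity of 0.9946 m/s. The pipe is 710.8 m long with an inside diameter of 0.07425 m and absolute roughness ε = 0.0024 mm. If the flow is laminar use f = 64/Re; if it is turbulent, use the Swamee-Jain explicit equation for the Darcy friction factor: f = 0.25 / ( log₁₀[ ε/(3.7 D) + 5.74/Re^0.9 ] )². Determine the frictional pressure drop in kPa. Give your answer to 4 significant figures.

Reynolds number Re = ρVD/μ = 891.3 · 0.9946 · 0.07425 / 0.0396 = 1663.
Re < 2300 → laminar flow, so f = 64/Re = 64/1663 = 0.03848 (the turbulent correlation is not needed).
Darcy-Weisbach: ΔP = f(L/D)(ρV²/2) = 0.03848·(710.8/0.07425)·(891.3·0.9946²/2) = 0.03848·9573·440.8 = 1.624e+05 Pa.
ΔP = 1.624e+05 Pa = 162.4 kPa.

ΔP ≈ 162.4 kPa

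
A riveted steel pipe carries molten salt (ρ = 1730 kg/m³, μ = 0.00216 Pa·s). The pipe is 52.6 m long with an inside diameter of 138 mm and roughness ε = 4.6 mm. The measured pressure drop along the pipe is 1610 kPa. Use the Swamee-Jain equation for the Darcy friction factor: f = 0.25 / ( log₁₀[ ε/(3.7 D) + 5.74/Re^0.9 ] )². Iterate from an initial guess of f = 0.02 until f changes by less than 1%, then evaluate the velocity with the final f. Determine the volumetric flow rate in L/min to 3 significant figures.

Q ≈ 8110 L/min

Rearranging Darcy-Weisbach: V = √(2·ΔP·D/(f·L·ρ)). With ε/D = 0.0046/0.138 = 0.0333, iterate starting from f = 0.02:
  f = 0.02 → V = √(2·1.61e+06·0.138/(0.02·52.6·1730)) = 15.63 m/s; Re = ρVD/μ = 1.727e+06; f → 0.0598
  f = 0.0598 → V = 9.037 m/s; Re = 9.988e+05; f → 0.05983
Converged (Δf/f < 1%). With the final f = 0.05983: V = √(2·1.61e+06·0.138/(0.05983·52.6·1730)) = 9.035 m/s.
Q = V·A = 9.035·(π/4·0.138²) = 0.1351 m³/s = 8110 L/min.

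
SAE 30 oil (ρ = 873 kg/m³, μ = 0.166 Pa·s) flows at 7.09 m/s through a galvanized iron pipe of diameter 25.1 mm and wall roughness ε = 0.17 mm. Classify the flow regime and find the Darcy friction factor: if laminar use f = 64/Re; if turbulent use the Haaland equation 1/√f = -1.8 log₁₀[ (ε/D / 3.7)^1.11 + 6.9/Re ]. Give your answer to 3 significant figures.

f ≈ 0.0684

Re = ρVD/μ = 873·7.09·0.0251/0.166 = 935.9.
Re < 2300 → laminar, so f = 64/Re = 0.06838 (roughness is irrelevant in laminar flow).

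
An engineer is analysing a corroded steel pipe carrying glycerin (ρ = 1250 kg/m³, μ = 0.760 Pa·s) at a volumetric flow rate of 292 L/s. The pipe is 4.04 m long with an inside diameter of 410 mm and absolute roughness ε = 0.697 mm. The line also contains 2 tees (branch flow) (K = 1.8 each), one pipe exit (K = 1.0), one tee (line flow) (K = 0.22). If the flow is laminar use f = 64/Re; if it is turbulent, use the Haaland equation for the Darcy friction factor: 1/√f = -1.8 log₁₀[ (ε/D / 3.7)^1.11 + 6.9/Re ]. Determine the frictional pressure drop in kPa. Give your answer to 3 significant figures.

ΔP ≈ 16.0 kPa

Q = 292 L/s = 292/1000 = 0.292 m³/s.
Cross-sectional area A = πD²/4 = π(0.41)²/4 = 0.132 m²; mean velocity V = Q/A = 0.292/0.132 = 2.212 m/s.
Reynolds number Re = ρVD/μ = 1250 · 2.212 · 0.41 / 0.76 = 1491.
Re < 2300 → laminar flow, so f = 64/Re = 64/1491 = 0.04291 (the turbulent correlation is not needed).
Total minor-loss coefficient ΣK = 2·1.8 + 1·1 + 1·0.22 = 4.82.
ΔP = [f·L/D + ΣK]·(ρV²/2) = [0.04291·4.04/0.41 + 4.82]·(1250·2.212²/2) = [0.4228 + 4.82]·3057 = 1.603e+04 Pa.
ΔP = 1.603e+04 Pa = 16.0 kPa.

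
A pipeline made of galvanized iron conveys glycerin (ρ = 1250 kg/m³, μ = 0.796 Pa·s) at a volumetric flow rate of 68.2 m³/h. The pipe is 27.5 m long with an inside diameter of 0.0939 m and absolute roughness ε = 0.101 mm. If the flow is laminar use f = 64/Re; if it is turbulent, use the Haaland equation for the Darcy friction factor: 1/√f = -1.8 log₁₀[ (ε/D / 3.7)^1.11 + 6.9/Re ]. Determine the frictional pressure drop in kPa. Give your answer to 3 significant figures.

Q = 68.2 m³/h = 68.2/3600 = 0.01894 m³/s.
Cross-sectional area A = πD²/4 = π(0.0939)²/4 = 0.006925 m²; mean velocity V = Q/A = 0.01894/0.006925 = 2.736 m/s.
Reynolds number Re = ρVD/μ = 1250 · 2.736 · 0.0939 / 0.796 = 403.4.
Re < 2300 → laminar flow, so f = 64/Re = 64/403.4 = 0.1587 (the turbulent correlation is not needed).
Darcy-Weisbach: ΔP = f(L/D)(ρV²/2) = 0.1587·(27.5/0.0939)·(1250·2.736²/2) = 0.1587·292.9·4677 = 2.173e+05 Pa.
ΔP = 2.173e+05 Pa = 217 kPa.

ΔP ≈ 217 kPa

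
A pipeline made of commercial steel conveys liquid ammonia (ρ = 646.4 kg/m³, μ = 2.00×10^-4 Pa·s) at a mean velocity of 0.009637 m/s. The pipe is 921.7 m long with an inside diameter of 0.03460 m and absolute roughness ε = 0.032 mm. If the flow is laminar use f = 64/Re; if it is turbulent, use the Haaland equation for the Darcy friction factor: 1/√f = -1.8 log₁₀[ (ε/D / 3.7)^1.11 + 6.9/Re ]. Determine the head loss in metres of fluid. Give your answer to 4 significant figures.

Reynolds number Re = ρVD/μ = 646.4 · 0.009637 · 0.0346 / 0.0002 = 1078.
Re < 2300 → laminar flow, so f = 64/Re = 64/1078 = 0.05939 (the turbulent correlation is not needed).
Darcy-Weisbach: ΔP = f(L/D)(ρV²/2) = 0.05939·(921.7/0.0346)·(646.4·0.009637²/2) = 0.05939·2.664e+04·0.03002 = 47.49 Pa.
Head loss h_f = ΔP/(ρg) = 47.49/(646.4·9.81) = 0.007488 m.

h_f ≈ 0.007488 m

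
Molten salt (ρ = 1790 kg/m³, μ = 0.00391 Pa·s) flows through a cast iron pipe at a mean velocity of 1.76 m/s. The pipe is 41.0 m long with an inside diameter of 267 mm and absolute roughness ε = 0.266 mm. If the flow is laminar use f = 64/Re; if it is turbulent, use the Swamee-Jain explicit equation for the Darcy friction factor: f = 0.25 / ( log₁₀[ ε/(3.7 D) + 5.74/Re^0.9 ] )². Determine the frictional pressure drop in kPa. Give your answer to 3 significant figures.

ΔP ≈ 8.98 kPa

Reynolds number Re = ρVD/μ = 1790 · 1.76 · 0.267 / 0.00391 = 2.151e+05.
Re > 4000 → turbulent. Relative roughness ε/D = 0.000266/0.267 = 0.000996. Swamee-Jain: f = 0.25/(log₁₀[0.000996/3.7 + 5.74/2.151e+05^0.9])² = 0.25/(log₁₀[0.000269 + 9.11e-05])² = 0.25/(-3.443)² = 0.02109.
Darcy-Weisbach: ΔP = f(L/D)(ρV²/2) = 0.02109·(41/0.267)·(1790·1.76²/2) = 0.02109·153.6·2772 = 8977 Pa.
ΔP = 8977 Pa = 8.98 kPa.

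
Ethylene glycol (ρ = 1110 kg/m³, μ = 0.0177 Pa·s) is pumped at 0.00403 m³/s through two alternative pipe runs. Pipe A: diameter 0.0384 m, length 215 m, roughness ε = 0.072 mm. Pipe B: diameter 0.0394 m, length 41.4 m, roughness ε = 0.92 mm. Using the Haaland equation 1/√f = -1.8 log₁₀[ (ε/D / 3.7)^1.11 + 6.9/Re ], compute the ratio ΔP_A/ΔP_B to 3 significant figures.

ΔP_A/ΔP_B ≈ 3.67

Pipe A: V = Q/A = 0.00403/0.001158 = 3.48 m/s; Re = 8380; ε/D = 0.00187; Haaland → f = 0.03472; ΔP_A = f(L/D)(ρV²/2) = 1.306e+06 Pa.
Pipe B: V = Q/A = 0.00403/0.001219 = 3.305 m/s; Re = 8167; ε/D = 0.0234; Haaland → f = 0.05586; ΔP_B = f(L/D)(ρV²/2) = 3.559e+05 Pa.
ΔP_A/ΔP_B = 1.306e+06/3.559e+05 = 3.67.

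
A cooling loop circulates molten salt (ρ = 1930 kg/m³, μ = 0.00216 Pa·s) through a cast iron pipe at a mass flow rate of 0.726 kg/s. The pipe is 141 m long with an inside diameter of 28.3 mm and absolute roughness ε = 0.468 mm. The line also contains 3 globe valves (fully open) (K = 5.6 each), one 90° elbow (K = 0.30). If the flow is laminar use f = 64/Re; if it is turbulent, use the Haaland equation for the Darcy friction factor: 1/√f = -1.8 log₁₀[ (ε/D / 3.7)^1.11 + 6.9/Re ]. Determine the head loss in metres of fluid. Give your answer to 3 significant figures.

h_f ≈ 4.68 m

A = πD²/4 = π(0.0283)²/4 = 0.000629 m²; mean velocity V = ṁ/(ρA) = 0.726/(1930 · 0.000629) = 0.598 m/s.
Reynolds number Re = ρVD/μ = 1930 · 0.598 · 0.0283 / 0.00216 = 1.512e+04.
Re > 4000 → turbulent. Relative roughness ε/D = 0.000468/0.0283 = 0.0165. Haaland: 1/√f = -1.8 log₁₀[(0.0165/3.7)^1.11 + 6.9/1.512e+04] = -1.8 log₁₀[0.00246 + 0.000456] = 4.562, so f = 0.04805.
Total minor-loss coefficient ΣK = 3·5.6 + 1·0.3 = 17.1.
ΔP = [f·L/D + ΣK]·(ρV²/2) = [0.04805·141/0.0283 + 17.1]·(1930·0.598²/2) = [239.4 + 17.1]·345.1 = 8.852e+04 Pa.
Head loss h_f = ΔP/(ρg) = 8.852e+04/(1930·9.81) = 4.68 m.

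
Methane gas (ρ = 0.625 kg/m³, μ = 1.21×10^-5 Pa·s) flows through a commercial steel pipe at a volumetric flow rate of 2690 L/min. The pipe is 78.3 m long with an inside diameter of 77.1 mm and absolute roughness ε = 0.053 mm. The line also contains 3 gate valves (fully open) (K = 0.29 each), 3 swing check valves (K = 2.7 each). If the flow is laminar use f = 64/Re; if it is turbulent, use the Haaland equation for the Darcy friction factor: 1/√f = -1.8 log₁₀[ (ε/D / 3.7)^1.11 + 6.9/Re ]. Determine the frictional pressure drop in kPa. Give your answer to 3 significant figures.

Q = 2690 L/min = 2690/60000 = 0.04483 m³/s.
Cross-sectional area A = πD²/4 = π(0.0771)²/4 = 0.004669 m²; mean velocity V = Q/A = 0.04483/0.004669 = 9.603 m/s.
Reynolds number Re = ρVD/μ = 0.625 · 9.603 · 0.0771 / 1.21e-05 = 3.824e+04.
Re > 4000 → turbulent. Relative roughness ε/D = 5.3e-05/0.0771 = 0.000687. Haaland: 1/√f = -1.8 log₁₀[(0.000687/3.7)^1.11 + 6.9/3.824e+04] = -1.8 log₁₀[7.22e-05 + 0.00018] = 6.476, so f = 0.02385.
Total minor-loss coefficient ΣK = 3·0.29 + 3·2.7 = 8.97.
ΔP = [f·L/D + ΣK]·(ρV²/2) = [0.02385·78.3/0.0771 + 8.97]·(0.625·9.603²/2) = [24.22 + 8.97]·28.82 = 956.4 Pa.
ΔP = 956.4 Pa = 0.956 kPa.

ΔP ≈ 0.956 kPa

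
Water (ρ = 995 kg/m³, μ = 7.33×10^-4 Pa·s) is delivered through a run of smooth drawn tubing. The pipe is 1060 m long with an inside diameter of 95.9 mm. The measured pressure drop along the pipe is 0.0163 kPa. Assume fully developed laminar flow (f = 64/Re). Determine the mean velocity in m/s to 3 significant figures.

V ≈ 0.00603 m/s

For laminar flow, f = 64/Re with Re = ρVD/μ, so Darcy-Weisbach reduces to ΔP = 32μLV/D². Solving for V: V = ΔP·D²/(32μL) = 16.3·(0.0959)²/(32·0.000733·1060) = 0.006029 m/s.
Check: Re = ρVD/μ = 995·0.006029·0.0959/0.000733 = 784.9 < 2300, so the laminar assumption holds.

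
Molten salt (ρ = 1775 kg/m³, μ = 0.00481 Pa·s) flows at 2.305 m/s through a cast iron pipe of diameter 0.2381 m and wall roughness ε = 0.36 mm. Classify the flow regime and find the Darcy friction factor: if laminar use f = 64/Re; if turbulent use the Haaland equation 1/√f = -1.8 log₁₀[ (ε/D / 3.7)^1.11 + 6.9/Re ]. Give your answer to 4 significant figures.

f ≈ 0.02275

Re = ρVD/μ = 1775·2.305·0.2381/0.00481 = 2.025e+05.
Re > 4000 → turbulent. ε/D = 0.00036/0.2381 = 0.00151; Haaland: 1/√f = -1.8 log₁₀[0.000173 + 3.41e-05] = 6.63, so f = 0.02275.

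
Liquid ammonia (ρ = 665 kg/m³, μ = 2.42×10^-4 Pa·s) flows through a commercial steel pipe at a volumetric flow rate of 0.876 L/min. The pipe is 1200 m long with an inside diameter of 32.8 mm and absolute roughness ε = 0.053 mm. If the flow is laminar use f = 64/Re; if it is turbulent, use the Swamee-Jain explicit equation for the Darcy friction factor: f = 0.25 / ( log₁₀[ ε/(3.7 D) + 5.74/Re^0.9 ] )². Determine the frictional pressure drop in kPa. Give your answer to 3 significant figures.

ΔP ≈ 0.149 kPa

Q = 0.876 L/min = 0.876/60000 = 1.46e-05 m³/s.
Cross-sectional area A = πD²/4 = π(0.0328)²/4 = 0.000845 m²; mean velocity V = Q/A = 1.46e-05/0.000845 = 0.01728 m/s.
Reynolds number Re = ρVD/μ = 665 · 0.01728 · 0.0328 / 0.000242 = 1557.
Re < 2300 → laminar flow, so f = 64/Re = 64/1557 = 0.04109 (the turbulent correlation is not needed).
Darcy-Weisbach: ΔP = f(L/D)(ρV²/2) = 0.04109·(1200/0.0328)·(665·0.01728²/2) = 0.04109·3.659e+04·0.09927 = 149.2 Pa.
ΔP = 149.2 Pa = 0.149 kPa.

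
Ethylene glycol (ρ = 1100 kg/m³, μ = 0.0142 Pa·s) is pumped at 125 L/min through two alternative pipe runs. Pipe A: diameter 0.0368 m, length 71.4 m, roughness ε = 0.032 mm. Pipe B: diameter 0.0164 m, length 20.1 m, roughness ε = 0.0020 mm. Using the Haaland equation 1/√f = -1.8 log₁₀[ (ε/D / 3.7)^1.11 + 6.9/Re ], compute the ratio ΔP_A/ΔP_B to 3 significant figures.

ΔP_A/ΔP_B ≈ 0.0798

Pipe A: V = Q/A = 0.002083/0.001064 = 1.959 m/s; Re = 5584; ε/D = 0.00087; Haaland → f = 0.03731; ΔP_A = f(L/D)(ρV²/2) = 1.527e+05 Pa.
Pipe B: V = Q/A = 0.002083/0.0002112 = 9.862 m/s; Re = 1.253e+04; ε/D = 0.000122; Haaland → f = 0.02921; ΔP_B = f(L/D)(ρV²/2) = 1.915e+06 Pa.
ΔP_A/ΔP_B = 1.527e+05/1.915e+06 = 0.0798.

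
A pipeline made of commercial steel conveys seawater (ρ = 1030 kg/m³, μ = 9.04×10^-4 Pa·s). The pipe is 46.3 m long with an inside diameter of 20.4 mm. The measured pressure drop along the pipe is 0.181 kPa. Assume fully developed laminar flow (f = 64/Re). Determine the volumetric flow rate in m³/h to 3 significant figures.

For laminar flow, f = 64/Re with Re = ρVD/μ, so Darcy-Weisbach reduces to ΔP = 32μLV/D². Solving for V: V = ΔP·D²/(32μL) = 181·(0.0204)²/(32·0.000904·46.3) = 0.05624 m/s.
Check: Re = ρVD/μ = 1030·0.05624·0.0204/0.000904 = 1307 < 2300, so the laminar assumption holds.
Q = V·A = 0.05624·(π/4·0.0204²) = 1.838e-05 m³/s = 0.0662 m³/h.

Q ≈ 0.0662 m³/h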